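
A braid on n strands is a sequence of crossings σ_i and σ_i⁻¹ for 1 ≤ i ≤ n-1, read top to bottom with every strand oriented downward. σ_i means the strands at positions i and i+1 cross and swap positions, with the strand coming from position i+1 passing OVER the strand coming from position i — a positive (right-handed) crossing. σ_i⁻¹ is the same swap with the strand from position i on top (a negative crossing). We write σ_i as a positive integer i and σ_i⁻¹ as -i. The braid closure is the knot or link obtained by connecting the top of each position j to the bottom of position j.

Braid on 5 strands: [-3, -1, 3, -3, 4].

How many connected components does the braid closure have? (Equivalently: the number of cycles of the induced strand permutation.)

Track the strand permutation on 5 strands, starting from identity.
  step 1: s3^-1 swaps positions 3,4 -> [1 2 4 3 5]
  step 2: s1^-1 swaps positions 1,2 -> [2 1 4 3 5]
  step 3: s3 swaps positions 3,4 -> [2 1 3 4 5]
  step 4: s3^-1 swaps positions 3,4 -> [2 1 4 3 5]
  step 5: s4 swaps positions 4,5 -> [2 1 4 5 3]
Final permutation (position -> original strand): [2 1 4 5 3]
Closure components = cycle count of this permutation = 2.

Answer: 2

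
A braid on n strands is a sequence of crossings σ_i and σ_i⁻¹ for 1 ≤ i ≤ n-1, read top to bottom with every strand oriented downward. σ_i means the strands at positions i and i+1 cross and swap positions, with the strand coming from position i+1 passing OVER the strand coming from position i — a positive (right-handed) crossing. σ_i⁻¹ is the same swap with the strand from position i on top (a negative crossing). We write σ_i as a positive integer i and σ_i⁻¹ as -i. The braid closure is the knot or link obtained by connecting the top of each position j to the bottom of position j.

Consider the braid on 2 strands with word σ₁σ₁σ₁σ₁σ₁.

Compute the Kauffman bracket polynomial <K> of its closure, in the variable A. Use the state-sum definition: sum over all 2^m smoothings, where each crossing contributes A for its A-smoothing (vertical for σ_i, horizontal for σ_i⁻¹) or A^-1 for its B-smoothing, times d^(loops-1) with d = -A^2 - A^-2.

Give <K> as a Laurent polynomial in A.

-A^7 - A^-1 + A^-5 - A^-9 + A^-13

Derivation:
Braid: s1 s1 s1 s1 s1 on 2 strands, 5 crossings.
Writhe w = (#positive) - (#negative) = 5 - 0 = 5.
State-sum expansion of <K>. There are 2^5 = 32 states.
Each crossing splits two ways (0=vertical, 1=horizontal). The state's weight is A^(#A-smoothings - #B-smoothings) * d^(loops - 1).
  state 00000: A-exp=+5, loops=2, term = A^5 * d^1
  state 00001: A-exp=+3, loops=1, term = A^3 * d^0
  state 00010: A-exp=+3, loops=1, term = A^3 * d^0
  state 00011: A-exp=+1, loops=2, term = A^1 * d^1
  state 00100: A-exp=+3, loops=1, term = A^3 * d^0
  state 00101: A-exp=+1, loops=2, term = A^1 * d^1
  state 00110: A-exp=+1, loops=2, term = A^1 * d^1
  state 00111: A-exp=-1, loops=3, term = A^-1 * d^2
  state 01000: A-exp=+3, loops=1, term = A^3 * d^0
  state 01001: A-exp=+1, loops=2, term = A^1 * d^1
  state 01010: A-exp=+1, loops=2, term = A^1 * d^1
  state 01011: A-exp=-1, loops=3, term = A^-1 * d^2
  state 01100: A-exp=+1, loops=2, term = A^1 * d^1
  state 01101: A-exp=-1, loops=3, term = A^-1 * d^2
  state 01110: A-exp=-1, loops=3, term = A^-1 * d^2
  state 01111: A-exp=-3, loops=4, term = A^-3 * d^3
  state 10000: A-exp=+3, loops=1, term = A^3 * d^0
  state 10001: A-exp=+1, loops=2, term = A^1 * d^1
  state 10010: A-exp=+1, loops=2, term = A^1 * d^1
  state 10011: A-exp=-1, loops=3, term = A^-1 * d^2
  state 10100: A-exp=+1, loops=2, term = A^1 * d^1
  state 10101: A-exp=-1, loops=3, term = A^-1 * d^2
  state 10110: A-exp=-1, loops=3, term = A^-1 * d^2
  state 10111: A-exp=-3, loops=4, term = A^-3 * d^3
  state 11000: A-exp=+1, loops=2, term = A^1 * d^1
  state 11001: A-exp=-1, loops=3, term = A^-1 * d^2
  state 11010: A-exp=-1, loops=3, term = A^-1 * d^2
  state 11011: A-exp=-3, loops=4, term = A^-3 * d^3
  state 11100: A-exp=-1, loops=3, term = A^-1 * d^2
  state 11101: A-exp=-3, loops=4, term = A^-3 * d^3
  state 11110: A-exp=-3, loops=4, term = A^-3 * d^3
  state 11111: A-exp=-5, loops=5, term = A^-5 * d^4
Collect the terms by A-exponent (count of states per loop number):
Powers of d = -A^2 - A^-2: d^2 = A^4 + 2 + A^-4; d^3 = -A^6 - 3*A^2 - 3*A^-2 - A^-6; d^4 = A^8 + 4*A^4 + 6 + 4*A^-4 + A^-8.
  A^5 * (d) = -A^7 - A^3
  A^3 * (5) = 5*A^3
  A^1 * (10*d) = -10*A^3 - 10*A^-1
  A^-1 * (10*d^2) = 10*A^3 + 20*A^-1 + 10*A^-5
  A^-3 * (5*d^3) = -5*A^3 - 15*A^-1 - 15*A^-5 - 5*A^-9
  A^-5 * (d^4) = A^3 + 4*A^-1 + 6*A^-5 + 4*A^-9 + A^-13
Summing the groups: <K> = -A^7 - A^-1 + A^-5 - A^-9 + A^-13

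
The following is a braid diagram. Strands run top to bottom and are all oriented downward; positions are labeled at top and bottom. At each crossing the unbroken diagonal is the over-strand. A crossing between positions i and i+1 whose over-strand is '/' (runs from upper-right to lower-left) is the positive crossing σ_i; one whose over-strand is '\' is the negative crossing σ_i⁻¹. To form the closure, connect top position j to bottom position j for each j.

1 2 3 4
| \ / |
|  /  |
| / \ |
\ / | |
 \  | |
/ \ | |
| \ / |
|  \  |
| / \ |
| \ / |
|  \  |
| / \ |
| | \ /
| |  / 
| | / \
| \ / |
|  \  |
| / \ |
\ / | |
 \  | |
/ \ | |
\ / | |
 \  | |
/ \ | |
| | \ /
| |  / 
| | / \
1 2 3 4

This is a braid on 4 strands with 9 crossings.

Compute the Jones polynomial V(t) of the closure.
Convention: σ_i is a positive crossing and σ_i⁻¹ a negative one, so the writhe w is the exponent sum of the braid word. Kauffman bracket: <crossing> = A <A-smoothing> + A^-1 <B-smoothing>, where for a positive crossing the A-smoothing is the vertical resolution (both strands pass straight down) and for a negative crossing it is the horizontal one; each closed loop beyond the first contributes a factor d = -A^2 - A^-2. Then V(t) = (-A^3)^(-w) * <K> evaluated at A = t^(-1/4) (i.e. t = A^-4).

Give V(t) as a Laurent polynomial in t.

Reading the diagram top to bottom ('/'-over between positions i,i+1 = s_i, '\'-over = s_i^-1): braid word = s2 s1^-1 s2^-1 s2^-1 s3 s2^-1 s1^-1 s1^-1 s3.
Braid: s2 s1^-1 s2^-1 s2^-1 s3 s2^-1 s1^-1 s1^-1 s3 on 4 strands, 9 crossings.
Writhe w = (#positive) - (#negative) = 3 - 6 = -3.
State-sum expansion of <K>. There are 2^9 = 512 states.
Smooth each crossing (0=||, 1=⌣⌢); contribution A^(Σ sign_k(1-2s_k)) * d^(L-1).
Tabulate the states by total A-exponent and number of loops L (A-exp: L × count):
  A^9: L=6 ×1
  A^7: L=5 ×9
  A^5: L=4 ×35, L=6 ×1
  A^3: L=3 ×73, L=5 ×11
  A^1: L=2 ×82, L=4 ×43, L=6 ×1
  A^-1: L=1 ×40, L=3 ×79, L=5 ×7
  A^-3: L=2 ×63, L=4 ×21
  A^-5: L=1 ×9, L=3 ×26, L=5 ×1
  A^-7: L=2 ×6, L=4 ×3
  A^-9: L=3 ×1
Each group contributes A^e * Σ count * d^(L-1):
Powers of d = -A^2 - A^-2: d^2 = A^4 + 2 + A^-4; d^3 = -A^6 - 3*A^2 - 3*A^-2 - A^-6; d^4 = A^8 + 4*A^4 + 6 + 4*A^-4 + A^-8; d^5 = -A^10 - 5*A^6 - 10*A^2 - 10*A^-2 - 5*A^-6 - A^-10.
  A^9 * (d^5) = -A^19 - 5*A^15 - 10*A^11 - 10*A^7 - 5*A^3 - A^-1
  A^7 * (9*d^4) = 9*A^15 + 36*A^11 + 54*A^7 + 36*A^3 + 9*A^-1
  A^5 * (35*d^3 + d^5) = -A^15 - 40*A^11 - 115*A^7 - 115*A^3 - 40*A^-1 - A^-5
  A^3 * (73*d^2 + 11*d^4) = 11*A^11 + 117*A^7 + 212*A^3 + 117*A^-1 + 11*A^-5
  A^1 * (82*d + 43*d^3 + d^5) = -A^11 - 48*A^7 - 221*A^3 - 221*A^-1 - 48*A^-5 - A^-9
  A^-1 * (40 + 79*d^2 + 7*d^4) = 7*A^7 + 107*A^3 + 240*A^-1 + 107*A^-5 + 7*A^-9
  A^-3 * (63*d + 21*d^3) = -21*A^3 - 126*A^-1 - 126*A^-5 - 21*A^-9
  A^-5 * (9 + 26*d^2 + d^4) = A^3 + 30*A^-1 + 67*A^-5 + 30*A^-9 + A^-13
  A^-7 * (6*d + 3*d^3) = -3*A^-1 - 15*A^-5 - 15*A^-9 - 3*A^-13
  A^-9 * (d^2) = A^-5 + 2*A^-9 + A^-13
Summing the groups: <K> = -A^19 + 3*A^15 - 4*A^11 + 5*A^7 - 6*A^3 + 5*A^-1 - 4*A^-5 + 2*A^-9 - A^-13
Normalise by the writhe: (-A^3)^(-w) = (-A^3)^(3) = -A^9, so f(A) = -A^9 * <K> = A^28 - 3*A^24 + 4*A^20 - 5*A^16 + 6*A^12 - 5*A^8 + 4*A^4 - 2 + A^-4.
Substitute A = t^(-1/4), i.e. A^e → t^(-e/4): V(t) = t - 2 + 4*t^-1 - 5*t^-2 + 6*t^-3 - 5*t^-4 + 4*t^-5 - 3*t^-6 + t^-7

Answer: t - 2 + 4*t^-1 - 5*t^-2 + 6*t^-3 - 5*t^-4 + 4*t^-5 - 3*t^-6 + t^-7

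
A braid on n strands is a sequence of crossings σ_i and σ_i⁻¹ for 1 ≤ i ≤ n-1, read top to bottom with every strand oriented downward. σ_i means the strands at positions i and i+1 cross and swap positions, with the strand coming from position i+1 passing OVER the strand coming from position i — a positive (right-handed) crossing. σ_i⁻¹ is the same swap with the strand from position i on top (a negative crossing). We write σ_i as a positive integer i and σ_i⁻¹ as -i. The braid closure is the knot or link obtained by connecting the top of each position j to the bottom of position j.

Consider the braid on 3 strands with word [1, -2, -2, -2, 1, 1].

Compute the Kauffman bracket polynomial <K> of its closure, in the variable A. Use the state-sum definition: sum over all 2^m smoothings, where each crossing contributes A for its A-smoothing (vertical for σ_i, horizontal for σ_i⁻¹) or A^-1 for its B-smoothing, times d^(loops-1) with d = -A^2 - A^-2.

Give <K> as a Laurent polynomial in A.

-A^12 + A^8 - A^4 + 3 - A^-4 + A^-8 - A^-12

Derivation:
Braid: s1 s2^-1 s2^-1 s2^-1 s1 s1 on 3 strands, 6 crossings.
Writhe w = (#positive) - (#negative) = 3 - 3 = 0.
Computing the Kauffman bracket via state sum. There are 2^6 = 64 states.
Smooth each crossing (0=||, 1=⌣⌢); contribution A^(Σ sign_k(1-2s_k)) * d^(L-1).
Tabulate the states by total A-exponent and number of loops L (A-exp: L × count):
  A^6: L=4 ×1
  A^4: L=3 ×6
  A^2: L=2 ×12, L=4 ×3
  A^0: L=1 ×9, L=3 ×10, L=5 ×1
  A^-2: L=2 ×12, L=4 ×3
  A^-4: L=3 ×6
  A^-6: L=4 ×1
Each group contributes A^e * Σ count * d^(L-1):
Powers of d = -A^2 - A^-2: d^2 = A^4 + 2 + A^-4; d^3 = -A^6 - 3*A^2 - 3*A^-2 - A^-6; d^4 = A^8 + 4*A^4 + 6 + 4*A^-4 + A^-8.
  A^6 * (d^3) = -A^12 - 3*A^8 - 3*A^4 - 1
  A^4 * (6*d^2) = 6*A^8 + 12*A^4 + 6
  A^2 * (12*d + 3*d^3) = -3*A^8 - 21*A^4 - 21 - 3*A^-4
  A^0 * (9 + 10*d^2 + d^4) = A^8 + 14*A^4 + 35 + 14*A^-4 + A^-8
  A^-2 * (12*d + 3*d^3) = -3*A^4 - 21 - 21*A^-4 - 3*A^-8
  A^-4 * (6*d^2) = 6 + 12*A^-4 + 6*A^-8
  A^-6 * (d^3) = -1 - 3*A^-4 - 3*A^-8 - A^-12
Summing the groups: <K> = -A^12 + A^8 - A^4 + 3 - A^-4 + A^-8 - A^-12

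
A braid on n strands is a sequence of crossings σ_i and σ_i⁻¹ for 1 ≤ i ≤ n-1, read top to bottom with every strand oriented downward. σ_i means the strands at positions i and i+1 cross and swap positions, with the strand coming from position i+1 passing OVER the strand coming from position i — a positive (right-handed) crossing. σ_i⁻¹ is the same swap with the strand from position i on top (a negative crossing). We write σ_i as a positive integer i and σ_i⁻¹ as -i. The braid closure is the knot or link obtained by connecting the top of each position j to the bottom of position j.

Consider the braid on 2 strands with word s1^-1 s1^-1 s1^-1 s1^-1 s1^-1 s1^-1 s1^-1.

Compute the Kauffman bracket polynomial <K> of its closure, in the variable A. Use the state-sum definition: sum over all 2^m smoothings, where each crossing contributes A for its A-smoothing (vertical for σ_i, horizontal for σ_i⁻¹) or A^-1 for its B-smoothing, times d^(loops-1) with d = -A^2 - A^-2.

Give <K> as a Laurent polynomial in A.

Braid: s1^-1 s1^-1 s1^-1 s1^-1 s1^-1 s1^-1 s1^-1 on 2 strands, 7 crossings.
Writhe w = (#positive) - (#negative) = 0 - 7 = -7.
State-sum expansion of <K>. There are 2^7 = 128 states.
Smooth each crossing (0=||, 1=⌣⌢); contribution A^(Σ sign_k(1-2s_k)) * d^(L-1).
Tabulate the states by total A-exponent and number of loops L (A-exp: L × count):
  A^7: L=7 ×1
  A^5: L=6 ×7
  A^3: L=5 ×21
  A^1: L=4 ×35
  A^-1: L=3 ×35
  A^-3: L=2 ×21
  A^-5: L=1 ×7
  A^-7: L=2 ×1
Each group contributes A^e * Σ count * d^(L-1):
Powers of d = -A^2 - A^-2: d^2 = A^4 + 2 + A^-4; d^3 = -A^6 - 3*A^2 - 3*A^-2 - A^-6; d^4 = A^8 + 4*A^4 + 6 + 4*A^-4 + A^-8; d^5 = -A^10 - 5*A^6 - 10*A^2 - 10*A^-2 - 5*A^-6 - A^-10; d^6 = A^12 + 6*A^8 + 15*A^4 + 20 + 15*A^-4 + 6*A^-8 + A^-12.
  A^7 * (d^6) = A^19 + 6*A^15 + 15*A^11 + 20*A^7 + 15*A^3 + 6*A^-1 + A^-5
  A^5 * (7*d^5) = -7*A^15 - 35*A^11 - 70*A^7 - 70*A^3 - 35*A^-1 - 7*A^-5
  A^3 * (21*d^4) = 21*A^11 + 84*A^7 + 126*A^3 + 84*A^-1 + 21*A^-5
  A^1 * (35*d^3) = -35*A^7 - 105*A^3 - 105*A^-1 - 35*A^-5
  A^-1 * (35*d^2) = 35*A^3 + 70*A^-1 + 35*A^-5
  A^-3 * (21*d) = -21*A^-1 - 21*A^-5
  A^-5 * (7) = 7*A^-5
  A^-7 * (d) = -A^-5 - A^-9
Summing the groups: <K> = A^19 - A^15 + A^11 - A^7 + A^3 - A^-1 - A^-9

Answer: A^19 - A^15 + A^11 - A^7 + A^3 - A^-1 - A^-9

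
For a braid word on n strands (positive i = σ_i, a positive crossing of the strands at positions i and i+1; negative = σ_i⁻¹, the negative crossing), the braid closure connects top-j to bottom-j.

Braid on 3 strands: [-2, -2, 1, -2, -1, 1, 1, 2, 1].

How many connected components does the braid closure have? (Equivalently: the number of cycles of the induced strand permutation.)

2

Derivation:
Track the strand permutation on 3 strands, starting from identity.
  step 1: s2^-1 swaps positions 2,3 -> [1 3 2]
  step 2: s2^-1 swaps positions 2,3 -> [1 2 3]
  step 3: s1 swaps positions 1,2 -> [2 1 3]
  step 4: s2^-1 swaps positions 2,3 -> [2 3 1]
  step 5: s1^-1 swaps positions 1,2 -> [3 2 1]
  step 6: s1 swaps positions 1,2 -> [2 3 1]
  step 7: s1 swaps positions 1,2 -> [3 2 1]
  step 8: s2 swaps positions 2,3 -> [3 1 2]
  step 9: s1 swaps positions 1,2 -> [1 3 2]
Final permutation (position -> original strand): [1 3 2]
Closure components = cycle count of this permutation = 2.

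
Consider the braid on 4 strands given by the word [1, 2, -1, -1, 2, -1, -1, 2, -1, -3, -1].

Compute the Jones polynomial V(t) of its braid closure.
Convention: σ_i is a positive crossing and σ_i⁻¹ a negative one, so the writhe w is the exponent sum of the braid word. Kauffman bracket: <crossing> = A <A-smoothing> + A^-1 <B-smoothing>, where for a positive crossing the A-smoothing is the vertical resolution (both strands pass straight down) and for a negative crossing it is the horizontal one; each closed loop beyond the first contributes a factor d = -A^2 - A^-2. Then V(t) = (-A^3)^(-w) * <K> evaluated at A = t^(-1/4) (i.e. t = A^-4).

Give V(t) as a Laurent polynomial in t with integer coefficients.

-t^2 + 3*t - 4 + 6*t^-1 - 6*t^-2 + 6*t^-3 - 5*t^-4 + 3*t^-5 - t^-6

Derivation:
The presented braid s1 s2 s1^-1 s1^-1 s2 s1^-1 s1^-1 s2 s1^-1 s3^-1 s1^-1 on 4 strands reduces by inverse Markov moves (closure unchanged at each step):
  Deconjugate: the word is γ·β·γ⁻¹ with γ = s1 (prefix) and γ⁻¹ = s1^-1 (suffix); strip both.
  Destabilize: the word has the form β·s3^-1 where s3^-1 occurs only as the final letter (β ∈ B_3); drop it and the last strand → 3 strands.
Reduced to β = s2 s1^-1 s1^-1 s2 s1^-1 s1^-1 s2 s1^-1 on 3 strands, 8 crossings.
Compute on β:
Braid: s2 s1^-1 s1^-1 s2 s1^-1 s1^-1 s2 s1^-1 on 3 strands, 8 crossings.
Writhe w = (#positive) - (#negative) = 3 - 5 = -2.
State-sum expansion of <K>. There are 2^8 = 256 states.
For each crossing: s=0 is the vertical smoothing, s=1 horizontal. Crossing k contributes A^(sign_k * (1 - 2*s_k)); loop factor d = -A^2 - A^-2.
Tabulate the states by total A-exponent and number of loops L (A-exp: L × count):
  A^8: L=6 ×1
  A^6: L=5 ×8
  A^4: L=4 ×28
  A^2: L=3 ×55, L=5 ×1
  A^0: L=2 ×63, L=4 ×7
  A^-2: L=1 ×35, L=3 ×21
  A^-4: L=2 ×26, L=4 ×2
  A^-6: L=3 ×8
  A^-8: L=4 ×1
Each group contributes A^e * Σ count * d^(L-1):
Powers of d = -A^2 - A^-2: d^2 = A^4 + 2 + A^-4; d^3 = -A^6 - 3*A^2 - 3*A^-2 - A^-6; d^4 = A^8 + 4*A^4 + 6 + 4*A^-4 + A^-8; d^5 = -A^10 - 5*A^6 - 10*A^2 - 10*A^-2 - 5*A^-6 - A^-10.
  A^8 * (d^5) = -A^18 - 5*A^14 - 10*A^10 - 10*A^6 - 5*A^2 - A^-2
  A^6 * (8*d^4) = 8*A^14 + 32*A^10 + 48*A^6 + 32*A^2 + 8*A^-2
  A^4 * (28*d^3) = -28*A^10 - 84*A^6 - 84*A^2 - 28*A^-2
  A^2 * (55*d^2 + d^4) = A^10 + 59*A^6 + 116*A^2 + 59*A^-2 + A^-6
  A^0 * (63*d + 7*d^3) = -7*A^6 - 84*A^2 - 84*A^-2 - 7*A^-6
  A^-2 * (35 + 21*d^2) = 21*A^2 + 77*A^-2 + 21*A^-6
  A^-4 * (26*d + 2*d^3) = -2*A^2 - 32*A^-2 - 32*A^-6 - 2*A^-10
  A^-6 * (8*d^2) = 8*A^-2 + 16*A^-6 + 8*A^-10
  A^-8 * (d^3) = -A^-2 - 3*A^-6 - 3*A^-10 - A^-14
Summing the groups: <K> = -A^18 + 3*A^14 - 5*A^10 + 6*A^6 - 6*A^2 + 6*A^-2 - 4*A^-6 + 3*A^-10 - A^-14
Normalise by the writhe: (-A^3)^(-w) = (-A^3)^(2) = A^6, so f(A) = A^6 * <K> = -A^24 + 3*A^20 - 5*A^16 + 6*A^12 - 6*A^8 + 6*A^4 - 4 + 3*A^-4 - A^-8.
Substitute A = t^(-1/4), i.e. A^e → t^(-e/4): V(t) = -t^2 + 3*t - 4 + 6*t^-1 - 6*t^-2 + 6*t^-3 - 5*t^-4 + 3*t^-5 - t^-6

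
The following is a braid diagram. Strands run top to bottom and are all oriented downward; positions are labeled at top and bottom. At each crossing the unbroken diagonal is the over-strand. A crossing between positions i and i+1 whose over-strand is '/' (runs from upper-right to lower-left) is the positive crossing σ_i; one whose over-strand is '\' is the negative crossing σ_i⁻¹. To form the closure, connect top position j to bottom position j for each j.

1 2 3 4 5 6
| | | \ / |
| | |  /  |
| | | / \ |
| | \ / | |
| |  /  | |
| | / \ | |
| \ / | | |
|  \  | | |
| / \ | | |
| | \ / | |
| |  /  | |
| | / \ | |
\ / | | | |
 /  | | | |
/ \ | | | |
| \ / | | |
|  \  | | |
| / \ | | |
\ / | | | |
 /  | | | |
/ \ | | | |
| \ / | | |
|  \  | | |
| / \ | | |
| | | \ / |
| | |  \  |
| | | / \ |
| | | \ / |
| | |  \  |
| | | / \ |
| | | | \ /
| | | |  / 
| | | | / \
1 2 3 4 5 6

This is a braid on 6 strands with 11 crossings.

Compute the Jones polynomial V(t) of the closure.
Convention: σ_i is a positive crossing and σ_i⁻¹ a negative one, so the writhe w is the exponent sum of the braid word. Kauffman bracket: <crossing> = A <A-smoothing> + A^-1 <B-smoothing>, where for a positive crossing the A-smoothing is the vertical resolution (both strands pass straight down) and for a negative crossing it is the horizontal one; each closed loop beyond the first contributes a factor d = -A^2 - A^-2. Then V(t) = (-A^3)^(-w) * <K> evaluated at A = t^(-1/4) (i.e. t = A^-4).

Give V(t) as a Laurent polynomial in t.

Reading the diagram top to bottom ('/'-over between positions i,i+1 = s_i, '\'-over = s_i^-1): braid word = s4 s3 s2^-1 s3 s1 s2^-1 s1 s2^-1 s4^-1 s4^-1 s5.
The presented braid s4 s3 s2^-1 s3 s1 s2^-1 s1 s2^-1 s4^-1 s4^-1 s5 on 6 strands reduces by inverse Markov moves (closure unchanged at each step):
  Destabilize: the word has the form β·s5 where s5 occurs only as the final letter (β ∈ B_5); drop it and the last strand → 5 strands.
  Deconjugate: the word is γ·β·γ⁻¹ with γ = s4 (prefix) and γ⁻¹ = s4^-1 (suffix); strip both.
  Destabilize: the word has the form β·s4^-1 where s4^-1 occurs only as the final letter (β ∈ B_4); drop it and the last strand → 4 strands.
Reduced to β = s3 s2^-1 s3 s1 s2^-1 s1 s2^-1 on 4 strands, 7 crossings.
Compute on β:
Braid: s3 s2^-1 s3 s1 s2^-1 s1 s2^-1 on 4 strands, 7 crossings.
Writhe w = (#positive) - (#negative) = 4 - 3 = 1.
Enumerate smoothing states for the bracket polynomial. There are 2^7 = 128 states.
For each crossing: s=0 is the vertical smoothing, s=1 horizontal. Crossing k contributes A^(sign_k * (1 - 2*s_k)); loop factor d = -A^2 - A^-2.
Tabulate the states by total A-exponent and number of loops L (A-exp: L × count):
  A^7: L=5 ×1
  A^5: L=4 ×7
  A^3: L=3 ×21
  A^1: L=2 ×32, L=4 ×3
  A^-1: L=1 ×21, L=3 ×14
  A^-3: L=2 ×19, L=4 ×2
  A^-5: L=3 ×7
  A^-7: L=4 ×1
Each group contributes A^e * Σ count * d^(L-1):
Powers of d = -A^2 - A^-2: d^2 = A^4 + 2 + A^-4; d^3 = -A^6 - 3*A^2 - 3*A^-2 - A^-6; d^4 = A^8 + 4*A^4 + 6 + 4*A^-4 + A^-8.
  A^7 * (d^4) = A^15 + 4*A^11 + 6*A^7 + 4*A^3 + A^-1
  A^5 * (7*d^3) = -7*A^11 - 21*A^7 - 21*A^3 - 7*A^-1
  A^3 * (21*d^2) = 21*A^7 + 42*A^3 + 21*A^-1
  A^1 * (32*d + 3*d^3) = -3*A^7 - 41*A^3 - 41*A^-1 - 3*A^-5
  A^-1 * (21 + 14*d^2) = 14*A^3 + 49*A^-1 + 14*A^-5
  A^-3 * (19*d + 2*d^3) = -2*A^3 - 25*A^-1 - 25*A^-5 - 2*A^-9
  A^-5 * (7*d^2) = 7*A^-1 + 14*A^-5 + 7*A^-9
  A^-7 * (d^3) = -A^-1 - 3*A^-5 - 3*A^-9 - A^-13
Summing the groups: <K> = A^15 - 3*A^11 + 3*A^7 - 4*A^3 + 4*A^-1 - 3*A^-5 + 2*A^-9 - A^-13
Normalise by the writhe: (-A^3)^(-w) = (-A^3)^(-1) = -A^-3, so f(A) = -A^-3 * <K> = -A^12 + 3*A^8 - 3*A^4 + 4 - 4*A^-4 + 3*A^-8 - 2*A^-12 + A^-16.
Substitute A = t^(-1/4), i.e. A^e → t^(-e/4): V(t) = t^4 - 2*t^3 + 3*t^2 - 4*t + 4 - 3*t^-1 + 3*t^-2 - t^-3

Answer: t^4 - 2*t^3 + 3*t^2 - 4*t + 4 - 3*t^-1 + 3*t^-2 - t^-3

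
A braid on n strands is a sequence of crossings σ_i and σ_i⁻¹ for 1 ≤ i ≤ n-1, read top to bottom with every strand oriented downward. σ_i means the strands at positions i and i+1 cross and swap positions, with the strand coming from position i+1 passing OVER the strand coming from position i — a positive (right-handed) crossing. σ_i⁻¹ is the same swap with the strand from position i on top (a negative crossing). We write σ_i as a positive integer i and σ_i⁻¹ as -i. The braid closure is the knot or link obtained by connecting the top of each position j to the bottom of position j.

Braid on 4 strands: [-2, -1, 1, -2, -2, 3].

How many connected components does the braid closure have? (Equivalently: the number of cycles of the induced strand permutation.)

2

Derivation:
Track the strand permutation on 4 strands, starting from identity.
  step 1: s2^-1 swaps positions 2,3 -> [1 3 2 4]
  step 2: s1^-1 swaps positions 1,2 -> [3 1 2 4]
  step 3: s1 swaps positions 1,2 -> [1 3 2 4]
  step 4: s2^-1 swaps positions 2,3 -> [1 2 3 4]
  step 5: s2^-1 swaps positions 2,3 -> [1 3 2 4]
  step 6: s3 swaps positions 3,4 -> [1 3 4 2]
Final permutation (position -> original strand): [1 3 4 2]
Closure components = cycle count of this permutation = 2.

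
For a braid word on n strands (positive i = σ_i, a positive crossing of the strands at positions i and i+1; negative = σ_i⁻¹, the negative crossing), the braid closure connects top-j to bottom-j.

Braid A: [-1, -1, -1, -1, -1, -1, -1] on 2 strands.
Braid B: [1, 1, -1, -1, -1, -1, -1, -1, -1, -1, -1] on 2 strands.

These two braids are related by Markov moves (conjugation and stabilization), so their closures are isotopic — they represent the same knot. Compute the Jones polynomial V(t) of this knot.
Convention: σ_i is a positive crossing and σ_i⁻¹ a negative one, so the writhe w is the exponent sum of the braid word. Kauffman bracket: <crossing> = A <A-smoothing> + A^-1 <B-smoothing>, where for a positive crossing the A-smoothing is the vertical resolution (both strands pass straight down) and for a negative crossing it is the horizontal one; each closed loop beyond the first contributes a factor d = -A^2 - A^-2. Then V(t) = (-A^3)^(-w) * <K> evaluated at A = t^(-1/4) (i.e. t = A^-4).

t^-3 + t^-5 - t^-6 + t^-7 - t^-8 + t^-9 - t^-10

Derivation:
Markov-equivalent braids have isotopic closures, hence identical knot invariants. Strip the Markov moves from each word to reach a common short braid β, then compute V(t) once on β.
Braid A: s1^-1 s1^-1 s1^-1 s1^-1 s1^-1 s1^-1 s1^-1 on 2 strands has no conjugating prefix/suffix or stabilization to strip; take β = s1^-1 s1^-1 s1^-1 s1^-1 s1^-1 s1^-1 s1^-1.
Braid B: s1 s1 s1^-1 s1^-1 s1^-1 s1^-1 s1^-1 s1^-1 s1^-1 s1^-1 s1^-1 on 2 strands reduces by inverse Markov moves (closure unchanged at each step):
  Deconjugate: the word is γ·β·γ⁻¹ with γ = s1 s1 (prefix) and γ⁻¹ = s1^-1 s1^-1 (suffix); strip both.
Reduced to β = s1^-1 s1^-1 s1^-1 s1^-1 s1^-1 s1^-1 s1^-1 on 2 strands, 7 crossings.
Both give the same β = s1^-1 s1^-1 s1^-1 s1^-1 s1^-1 s1^-1 s1^-1 on 2 strands, so one state sum suffices:
Braid: s1^-1 s1^-1 s1^-1 s1^-1 s1^-1 s1^-1 s1^-1 on 2 strands, 7 crossings.
Writhe w = (#positive) - (#negative) = 0 - 7 = -7.
Enumerate smoothing states for the bracket polynomial. There are 2^7 = 128 states.
Smooth each crossing (0=||, 1=⌣⌢); contribution A^(Σ sign_k(1-2s_k)) * d^(L-1).
Tabulate the states by total A-exponent and number of loops L (A-exp: L × count):
  A^7: L=7 ×1
  A^5: L=6 ×7
  A^3: L=5 ×21
  A^1: L=4 ×35
  A^-1: L=3 ×35
  A^-3: L=2 ×21
  A^-5: L=1 ×7
  A^-7: L=2 ×1
Each group contributes A^e * Σ count * d^(L-1):
Powers of d = -A^2 - A^-2: d^2 = A^4 + 2 + A^-4; d^3 = -A^6 - 3*A^2 - 3*A^-2 - A^-6; d^4 = A^8 + 4*A^4 + 6 + 4*A^-4 + A^-8; d^5 = -A^10 - 5*A^6 - 10*A^2 - 10*A^-2 - 5*A^-6 - A^-10; d^6 = A^12 + 6*A^8 + 15*A^4 + 20 + 15*A^-4 + 6*A^-8 + A^-12.
  A^7 * (d^6) = A^19 + 6*A^15 + 15*A^11 + 20*A^7 + 15*A^3 + 6*A^-1 + A^-5
  A^5 * (7*d^5) = -7*A^15 - 35*A^11 - 70*A^7 - 70*A^3 - 35*A^-1 - 7*A^-5
  A^3 * (21*d^4) = 21*A^11 + 84*A^7 + 126*A^3 + 84*A^-1 + 21*A^-5
  A^1 * (35*d^3) = -35*A^7 - 105*A^3 - 105*A^-1 - 35*A^-5
  A^-1 * (35*d^2) = 35*A^3 + 70*A^-1 + 35*A^-5
  A^-3 * (21*d) = -21*A^-1 - 21*A^-5
  A^-5 * (7) = 7*A^-5
  A^-7 * (d) = -A^-5 - A^-9
Summing the groups: <K> = A^19 - A^15 + A^11 - A^7 + A^3 - A^-1 - A^-9
Normalise by the writhe: (-A^3)^(-w) = (-A^3)^(7) = -A^21, so f(A) = -A^21 * <K> = -A^40 + A^36 - A^32 + A^28 - A^24 + A^20 + A^12.
Substitute A = t^(-1/4), i.e. A^e → t^(-e/4): V(t) = t^-3 + t^-5 - t^-6 + t^-7 - t^-8 + t^-9 - t^-10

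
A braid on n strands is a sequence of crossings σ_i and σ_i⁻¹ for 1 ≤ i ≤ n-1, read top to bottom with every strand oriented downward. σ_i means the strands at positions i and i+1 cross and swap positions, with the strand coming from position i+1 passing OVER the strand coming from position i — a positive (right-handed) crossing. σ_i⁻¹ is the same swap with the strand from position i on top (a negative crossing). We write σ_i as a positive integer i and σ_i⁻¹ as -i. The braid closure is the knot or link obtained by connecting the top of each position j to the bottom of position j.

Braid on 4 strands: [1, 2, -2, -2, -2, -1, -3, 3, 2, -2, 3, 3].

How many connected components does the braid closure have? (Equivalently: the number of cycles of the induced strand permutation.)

4

Derivation:
Track the strand permutation on 4 strands, starting from identity.
  step 1: s1 swaps positions 1,2 -> [2 1 3 4]
  step 2: s2 swaps positions 2,3 -> [2 3 1 4]
  step 3: s2^-1 swaps positions 2,3 -> [2 1 3 4]
  step 4: s2^-1 swaps positions 2,3 -> [2 3 1 4]
  step 5: s2^-1 swaps positions 2,3 -> [2 1 3 4]
  step 6: s1^-1 swaps positions 1,2 -> [1 2 3 4]
  step 7: s3^-1 swaps positions 3,4 -> [1 2 4 3]
  step 8: s3 swaps positions 3,4 -> [1 2 3 4]
  step 9: s2 swaps positions 2,3 -> [1 3 2 4]
  step 10: s2^-1 swaps positions 2,3 -> [1 2 3 4]
  step 11: s3 swaps positions 3,4 -> [1 2 4 3]
  step 12: s3 swaps positions 3,4 -> [1 2 3 4]
Final permutation (position -> original strand): [1 2 3 4]
Closure components = cycle count of this permutation = 4.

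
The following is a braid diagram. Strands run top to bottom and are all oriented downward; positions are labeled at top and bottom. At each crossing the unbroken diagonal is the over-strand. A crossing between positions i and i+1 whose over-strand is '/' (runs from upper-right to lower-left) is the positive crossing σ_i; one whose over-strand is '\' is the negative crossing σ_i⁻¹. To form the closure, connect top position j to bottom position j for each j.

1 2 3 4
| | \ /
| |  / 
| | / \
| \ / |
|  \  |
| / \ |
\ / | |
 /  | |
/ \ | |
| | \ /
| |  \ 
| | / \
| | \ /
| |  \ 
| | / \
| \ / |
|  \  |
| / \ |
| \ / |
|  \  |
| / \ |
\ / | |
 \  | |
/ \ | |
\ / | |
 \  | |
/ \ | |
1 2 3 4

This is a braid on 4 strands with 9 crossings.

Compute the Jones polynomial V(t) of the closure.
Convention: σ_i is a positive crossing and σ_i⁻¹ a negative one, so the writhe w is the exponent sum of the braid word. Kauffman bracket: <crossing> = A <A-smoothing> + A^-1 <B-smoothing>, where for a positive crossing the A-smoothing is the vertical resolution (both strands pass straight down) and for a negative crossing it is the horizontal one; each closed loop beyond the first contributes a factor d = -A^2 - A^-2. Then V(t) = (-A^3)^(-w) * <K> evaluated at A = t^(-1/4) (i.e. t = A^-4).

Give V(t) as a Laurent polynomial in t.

Reading the diagram top to bottom ('/'-over between positions i,i+1 = s_i, '\'-over = s_i^-1): braid word = s3 s2^-1 s1 s3^-1 s3^-1 s2^-1 s2^-1 s1^-1 s1^-1.
Braid: s3 s2^-1 s1 s3^-1 s3^-1 s2^-1 s2^-1 s1^-1 s1^-1 on 4 strands, 9 crossings.
Writhe w = (#positive) - (#negative) = 2 - 7 = -5.
State-sum expansion of <K>. There are 2^9 = 512 states.
Each crossing splits two ways (0=vertical, 1=horizontal). The state's weight is A^(#A-smoothings - #B-smoothings) * d^(loops - 1).
Tabulate the states by total A-exponent and number of loops L (A-exp: L × count):
  A^9: L=5 ×1
  A^7: L=4 ×9
  A^5: L=3 ×31, L=5 ×5
  A^3: L=2 ×48, L=4 ×35, L=6 ×1
  A^1: L=1 ×28, L=3 ×86, L=5 ×12
  A^-1: L=2 ×82, L=4 ×43, L=6 ×1
  A^-3: L=1 ×20, L=3 ×58, L=5 ×6
  A^-5: L=2 ×25, L=4 ×11
  A^-7: L=1 ×3, L=3 ×6
  A^-9: L=2 ×1
Each group contributes A^e * Σ count * d^(L-1):
Powers of d = -A^2 - A^-2: d^2 = A^4 + 2 + A^-4; d^3 = -A^6 - 3*A^2 - 3*A^-2 - A^-6; d^4 = A^8 + 4*A^4 + 6 + 4*A^-4 + A^-8; d^5 = -A^10 - 5*A^6 - 10*A^2 - 10*A^-2 - 5*A^-6 - A^-10.
  A^9 * (d^4) = A^17 + 4*A^13 + 6*A^9 + 4*A^5 + A
  A^7 * (9*d^3) = -9*A^13 - 27*A^9 - 27*A^5 - 9*A
  A^5 * (31*d^2 + 5*d^4) = 5*A^13 + 51*A^9 + 92*A^5 + 51*A + 5*A^-3
  A^3 * (48*d + 35*d^3 + d^5) = -A^13 - 40*A^9 - 163*A^5 - 163*A - 40*A^-3 - A^-7
  A^1 * (28 + 86*d^2 + 12*d^4) = 12*A^9 + 134*A^5 + 272*A + 134*A^-3 + 12*A^-7
  A^-1 * (82*d + 43*d^3 + d^5) = -A^9 - 48*A^5 - 221*A - 221*A^-3 - 48*A^-7 - A^-11
  A^-3 * (20 + 58*d^2 + 6*d^4) = 6*A^5 + 82*A + 172*A^-3 + 82*A^-7 + 6*A^-11
  A^-5 * (25*d + 11*d^3) = -11*A - 58*A^-3 - 58*A^-7 - 11*A^-11
  A^-7 * (3 + 6*d^2) = 6*A^-3 + 15*A^-7 + 6*A^-11
  A^-9 * (d) = -A^-7 - A^-11
Summing the groups: <K> = A^17 - A^13 + A^9 - 2*A^5 + 2*A - 2*A^-3 + A^-7 - A^-11
Normalise by the writhe: (-A^3)^(-w) = (-A^3)^(5) = -A^15, so f(A) = -A^15 * <K> = -A^32 + A^28 - A^24 + 2*A^20 - 2*A^16 + 2*A^12 - A^8 + A^4.
Substitute A = t^(-1/4), i.e. A^e → t^(-e/4): V(t) = t^-1 - t^-2 + 2*t^-3 - 2*t^-4 + 2*t^-5 - t^-6 + t^-7 - t^-8

Answer: t^-1 - t^-2 + 2*t^-3 - 2*t^-4 + 2*t^-5 - t^-6 + t^-7 - t^-8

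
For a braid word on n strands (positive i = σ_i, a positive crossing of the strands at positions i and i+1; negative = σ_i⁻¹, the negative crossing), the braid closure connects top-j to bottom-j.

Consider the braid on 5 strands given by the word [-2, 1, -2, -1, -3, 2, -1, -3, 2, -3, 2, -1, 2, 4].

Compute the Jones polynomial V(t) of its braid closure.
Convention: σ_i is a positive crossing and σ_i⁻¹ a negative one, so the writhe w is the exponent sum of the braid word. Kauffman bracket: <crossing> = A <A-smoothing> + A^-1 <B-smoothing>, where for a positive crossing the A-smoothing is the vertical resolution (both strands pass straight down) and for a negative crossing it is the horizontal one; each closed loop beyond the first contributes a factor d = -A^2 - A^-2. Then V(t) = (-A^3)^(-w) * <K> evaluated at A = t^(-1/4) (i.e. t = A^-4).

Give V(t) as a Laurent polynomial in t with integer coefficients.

t - 2 + 3*t^-1 - 3*t^-2 + 4*t^-3 - 3*t^-4 + 2*t^-5 - t^-6

Derivation:
The presented braid s2^-1 s1 s2^-1 s1^-1 s3^-1 s2 s1^-1 s3^-1 s2 s3^-1 s2 s1^-1 s2 s4 on 5 strands reduces by inverse Markov moves (closure unchanged at each step):
  Destabilize: the word has the form β·s4 where s4 occurs only as the final letter (β ∈ B_4); drop it and the last strand → 4 strands.
  Deconjugate: the word is γ·β·γ⁻¹ with γ = s2^-1 (prefix) and γ⁻¹ = s2 (suffix); strip both.
  Deconjugate: the word is γ·β·γ⁻¹ with γ = s1 s2^-1 (prefix) and γ⁻¹ = s2 s1^-1 (suffix); strip both.
Reduced to β = s1^-1 s3^-1 s2 s1^-1 s3^-1 s2 s3^-1 on 4 strands, 7 crossings.
Compute on β:
Braid: s1^-1 s3^-1 s2 s1^-1 s3^-1 s2 s3^-1 on 4 strands, 7 crossings.
Writhe w = (#positive) - (#negative) = 2 - 5 = -3.
State-sum expansion of <K>. There are 2^7 = 128 states.
For each crossing: s=0 is the vertical smoothing, s=1 horizontal. Crossing k contributes A^(sign_k * (1 - 2*s_k)); loop factor d = -A^2 - A^-2.
Tabulate the states by total A-exponent and number of loops L (A-exp: L × count):
  A^7: L=5 ×1
  A^5: L=4 ×7
  A^3: L=3 ×20, L=5 ×1
  A^1: L=2 ×29, L=4 ×6
  A^-1: L=1 ×19, L=3 ×16
  A^-3: L=2 ×19, L=4 ×2
  A^-5: L=3 ×7
  A^-7: L=4 ×1
Each group contributes A^e * Σ count * d^(L-1):
Powers of d = -A^2 - A^-2: d^2 = A^4 + 2 + A^-4; d^3 = -A^6 - 3*A^2 - 3*A^-2 - A^-6; d^4 = A^8 + 4*A^4 + 6 + 4*A^-4 + A^-8.
  A^7 * (d^4) = A^15 + 4*A^11 + 6*A^7 + 4*A^3 + A^-1
  A^5 * (7*d^3) = -7*A^11 - 21*A^7 - 21*A^3 - 7*A^-1
  A^3 * (20*d^2 + d^4) = A^11 + 24*A^7 + 46*A^3 + 24*A^-1 + A^-5
  A^1 * (29*d + 6*d^3) = -6*A^7 - 47*A^3 - 47*A^-1 - 6*A^-5
  A^-1 * (19 + 16*d^2) = 16*A^3 + 51*A^-1 + 16*A^-5
  A^-3 * (19*d + 2*d^3) = -2*A^3 - 25*A^-1 - 25*A^-5 - 2*A^-9
  A^-5 * (7*d^2) = 7*A^-1 + 14*A^-5 + 7*A^-9
  A^-7 * (d^3) = -A^-1 - 3*A^-5 - 3*A^-9 - A^-13
Summing the groups: <K> = A^15 - 2*A^11 + 3*A^7 - 4*A^3 + 3*A^-1 - 3*A^-5 + 2*A^-9 - A^-13
Normalise by the writhe: (-A^3)^(-w) = (-A^3)^(3) = -A^9, so f(A) = -A^9 * <K> = -A^24 + 2*A^20 - 3*A^16 + 4*A^12 - 3*A^8 + 3*A^4 - 2 + A^-4.
Substitute A = t^(-1/4), i.e. A^e → t^(-e/4): V(t) = t - 2 + 3*t^-1 - 3*t^-2 + 4*t^-3 - 3*t^-4 + 2*t^-5 - t^-6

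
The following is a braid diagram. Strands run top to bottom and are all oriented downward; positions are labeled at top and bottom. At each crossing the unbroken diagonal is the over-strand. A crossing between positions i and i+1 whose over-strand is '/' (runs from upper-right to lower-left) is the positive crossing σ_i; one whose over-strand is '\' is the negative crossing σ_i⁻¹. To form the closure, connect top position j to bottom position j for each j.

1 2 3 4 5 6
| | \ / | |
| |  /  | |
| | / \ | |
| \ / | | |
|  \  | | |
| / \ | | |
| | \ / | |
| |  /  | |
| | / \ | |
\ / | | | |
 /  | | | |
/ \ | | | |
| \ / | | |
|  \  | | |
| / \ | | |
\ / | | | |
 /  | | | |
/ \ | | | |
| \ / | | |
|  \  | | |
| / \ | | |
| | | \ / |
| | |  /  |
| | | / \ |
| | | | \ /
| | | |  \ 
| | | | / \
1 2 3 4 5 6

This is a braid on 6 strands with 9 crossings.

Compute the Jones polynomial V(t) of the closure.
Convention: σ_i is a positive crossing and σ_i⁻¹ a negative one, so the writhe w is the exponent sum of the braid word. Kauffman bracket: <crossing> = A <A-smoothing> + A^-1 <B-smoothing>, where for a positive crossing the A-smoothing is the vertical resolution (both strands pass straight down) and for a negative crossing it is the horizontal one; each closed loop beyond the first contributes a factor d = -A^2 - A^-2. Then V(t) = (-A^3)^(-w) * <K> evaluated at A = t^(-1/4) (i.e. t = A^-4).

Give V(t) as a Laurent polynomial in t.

t^4 - 2*t^3 + 3*t^2 - 4*t + 4 - 3*t^-1 + 3*t^-2 - t^-3

Derivation:
Reading the diagram top to bottom ('/'-over between positions i,i+1 = s_i, '\'-over = s_i^-1): braid word = s3 s2^-1 s3 s1 s2^-1 s1 s2^-1 s4 s5^-1.
The presented braid s3 s2^-1 s3 s1 s2^-1 s1 s2^-1 s4 s5^-1 on 6 strands reduces by inverse Markov moves (closure unchanged at each step):
  Destabilize: the word has the form β·s5^-1 where s5^-1 occurs only as the final letter (β ∈ B_5); drop it and the last strand → 5 strands.
  Destabilize: the word has the form β·s4 where s4 occurs only as the final letter (β ∈ B_4); drop it and the last strand → 4 strands.
Reduced to β = s3 s2^-1 s3 s1 s2^-1 s1 s2^-1 on 4 strands, 7 crossings.
Compute on β:
Braid: s3 s2^-1 s3 s1 s2^-1 s1 s2^-1 on 4 strands, 7 crossings.
Writhe w = (#positive) - (#negative) = 4 - 3 = 1.
State-sum expansion of <K>. There are 2^7 = 128 states.
Smooth each crossing (0=||, 1=⌣⌢); contribution A^(Σ sign_k(1-2s_k)) * d^(L-1).
Tabulate the states by total A-exponent and number of loops L (A-exp: L × count):
  A^7: L=5 ×1
  A^5: L=4 ×7
  A^3: L=3 ×21
  A^1: L=2 ×32, L=4 ×3
  A^-1: L=1 ×21, L=3 ×14
  A^-3: L=2 ×19, L=4 ×2
  A^-5: L=3 ×7
  A^-7: L=4 ×1
Each group contributes A^e * Σ count * d^(L-1):
Powers of d = -A^2 - A^-2: d^2 = A^4 + 2 + A^-4; d^3 = -A^6 - 3*A^2 - 3*A^-2 - A^-6; d^4 = A^8 + 4*A^4 + 6 + 4*A^-4 + A^-8.
  A^7 * (d^4) = A^15 + 4*A^11 + 6*A^7 + 4*A^3 + A^-1
  A^5 * (7*d^3) = -7*A^11 - 21*A^7 - 21*A^3 - 7*A^-1
  A^3 * (21*d^2) = 21*A^7 + 42*A^3 + 21*A^-1
  A^1 * (32*d + 3*d^3) = -3*A^7 - 41*A^3 - 41*A^-1 - 3*A^-5
  A^-1 * (21 + 14*d^2) = 14*A^3 + 49*A^-1 + 14*A^-5
  A^-3 * (19*d + 2*d^3) = -2*A^3 - 25*A^-1 - 25*A^-5 - 2*A^-9
  A^-5 * (7*d^2) = 7*A^-1 + 14*A^-5 + 7*A^-9
  A^-7 * (d^3) = -A^-1 - 3*A^-5 - 3*A^-9 - A^-13
Summing the groups: <K> = A^15 - 3*A^11 + 3*A^7 - 4*A^3 + 4*A^-1 - 3*A^-5 + 2*A^-9 - A^-13
Normalise by the writhe: (-A^3)^(-w) = (-A^3)^(-1) = -A^-3, so f(A) = -A^-3 * <K> = -A^12 + 3*A^8 - 3*A^4 + 4 - 4*A^-4 + 3*A^-8 - 2*A^-12 + A^-16.
Substitute A = t^(-1/4), i.e. A^e → t^(-e/4): V(t) = t^4 - 2*t^3 + 3*t^2 - 4*t + 4 - 3*t^-1 + 3*t^-2 - t^-3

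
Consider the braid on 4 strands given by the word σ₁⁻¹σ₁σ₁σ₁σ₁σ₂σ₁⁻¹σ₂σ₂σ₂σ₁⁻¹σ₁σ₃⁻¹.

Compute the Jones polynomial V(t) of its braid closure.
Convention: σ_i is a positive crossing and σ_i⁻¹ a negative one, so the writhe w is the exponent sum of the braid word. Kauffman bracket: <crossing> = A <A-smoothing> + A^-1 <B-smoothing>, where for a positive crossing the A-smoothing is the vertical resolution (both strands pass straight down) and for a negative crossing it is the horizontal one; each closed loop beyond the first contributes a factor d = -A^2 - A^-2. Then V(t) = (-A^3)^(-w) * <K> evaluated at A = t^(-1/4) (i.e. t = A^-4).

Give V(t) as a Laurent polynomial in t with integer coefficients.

-t^9 + 2*t^8 - 3*t^7 + 3*t^6 - 3*t^5 + 3*t^4 - t^3 + t^2

Derivation:
The presented braid s1^-1 s1 s1 s1 s1 s2 s1^-1 s2 s2 s2 s1^-1 s1 s3^-1 on 4 strands reduces by inverse Markov moves (closure unchanged at each step):
  Destabilize: the word has the form β·s3^-1 where s3^-1 occurs only as the final letter (β ∈ B_3); drop it and the last strand → 3 strands.
  Deconjugate: the word is γ·β·γ⁻¹ with γ = s1^-1 s1 (prefix) and γ⁻¹ = s1^-1 s1 (suffix); strip both.
Reduced to β = s1 s1 s1 s2 s1^-1 s2 s2 s2 on 3 strands, 8 crossings.
Compute on β:
Braid: s1 s1 s1 s2 s1^-1 s2 s2 s2 on 3 strands, 8 crossings.
Writhe w = (#positive) - (#negative) = 7 - 1 = 6.
Computing the Kauffman bracket via state sum. There are 2^8 = 256 states.
For each crossing: s=0 is the vertical smoothing, s=1 horizontal. Crossing k contributes A^(sign_k * (1 - 2*s_k)); loop factor d = -A^2 - A^-2.
Tabulate the states by total A-exponent and number of loops L (A-exp: L × count):
  A^8: L=2 ×1
  A^6: L=1 ×4, L=3 ×4
  A^4: L=2 ×25, L=4 ×3
  A^2: L=1 ×21, L=3 ×34, L=5 ×1
  A^0: L=2 ×48, L=4 ×22
  A^-2: L=3 ×49, L=5 ×7
  A^-4: L=4 ×27, L=6 ×1
  A^-6: L=5 ×8
  A^-8: L=6 ×1
Each group contributes A^e * Σ count * d^(L-1):
Powers of d = -A^2 - A^-2: d^2 = A^4 + 2 + A^-4; d^3 = -A^6 - 3*A^2 - 3*A^-2 - A^-6; d^4 = A^8 + 4*A^4 + 6 + 4*A^-4 + A^-8; d^5 = -A^10 - 5*A^6 - 10*A^2 - 10*A^-2 - 5*A^-6 - A^-10.
  A^8 * (d) = -A^10 - A^6
  A^6 * (4 + 4*d^2) = 4*A^10 + 12*A^6 + 4*A^2
  A^4 * (25*d + 3*d^3) = -3*A^10 - 34*A^6 - 34*A^2 - 3*A^-2
  A^2 * (21 + 34*d^2 + d^4) = A^10 + 38*A^6 + 95*A^2 + 38*A^-2 + A^-6
  A^0 * (48*d + 22*d^3) = -22*A^6 - 114*A^2 - 114*A^-2 - 22*A^-6
  A^-2 * (49*d^2 + 7*d^4) = 7*A^6 + 77*A^2 + 140*A^-2 + 77*A^-6 + 7*A^-10
  A^-4 * (27*d^3 + d^5) = -A^6 - 32*A^2 - 91*A^-2 - 91*A^-6 - 32*A^-10 - A^-14
  A^-6 * (8*d^4) = 8*A^2 + 32*A^-2 + 48*A^-6 + 32*A^-10 + 8*A^-14
  A^-8 * (d^5) = -A^2 - 5*A^-2 - 10*A^-6 - 10*A^-10 - 5*A^-14 - A^-18
Summing the groups: <K> = A^10 - A^6 + 3*A^2 - 3*A^-2 + 3*A^-6 - 3*A^-10 + 2*A^-14 - A^-18
Normalise by the writhe: (-A^3)^(-w) = (-A^3)^(-6) = A^-18, so f(A) = A^-18 * <K> = A^-8 - A^-12 + 3*A^-16 - 3*A^-20 + 3*A^-24 - 3*A^-28 + 2*A^-32 - A^-36.
Substitute A = t^(-1/4), i.e. A^e → t^(-e/4): V(t) = -t^9 + 2*t^8 - 3*t^7 + 3*t^6 - 3*t^5 + 3*t^4 - t^3 + t^2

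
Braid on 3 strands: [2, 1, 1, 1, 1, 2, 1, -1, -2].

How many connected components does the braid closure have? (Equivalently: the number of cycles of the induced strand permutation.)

Track the strand permutation on 3 strands, starting from identity.
  step 1: s2 swaps positions 2,3 -> [1 3 2]
  step 2: s1 swaps positions 1,2 -> [3 1 2]
  step 3: s1 swaps positions 1,2 -> [1 3 2]
  step 4: s1 swaps positions 1,2 -> [3 1 2]
  step 5: s1 swaps positions 1,2 -> [1 3 2]
  step 6: s2 swaps positions 2,3 -> [1 2 3]
  step 7: s1 swaps positions 1,2 -> [2 1 3]
  step 8: s1^-1 swaps positions 1,2 -> [1 2 3]
  step 9: s2^-1 swaps positions 2,3 -> [1 3 2]
Final permutation (position -> original strand): [1 3 2]
Closure components = cycle count of this permutation = 2.

Answer: 2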